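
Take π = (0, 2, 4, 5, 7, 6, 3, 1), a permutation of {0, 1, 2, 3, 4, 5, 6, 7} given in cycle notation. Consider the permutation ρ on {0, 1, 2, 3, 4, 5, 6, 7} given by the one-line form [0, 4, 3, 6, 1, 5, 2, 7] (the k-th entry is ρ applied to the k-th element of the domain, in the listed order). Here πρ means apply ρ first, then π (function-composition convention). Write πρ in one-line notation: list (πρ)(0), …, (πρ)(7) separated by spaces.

2 5 1 3 0 7 4 6

(πρ)(x) = π(ρ(x)). Computing each image: π(ρ(0)) = π(0) = 2, π(ρ(1)) = π(4) = 5, π(ρ(2)) = π(3) = 1, π(ρ(3)) = π(6) = 3, π(ρ(4)) = π(1) = 0, π(ρ(5)) = π(5) = 7, π(ρ(6)) = π(2) = 4, π(ρ(7)) = π(7) = 6.
Hence πρ = [2 5 1 3 0 7 4 6].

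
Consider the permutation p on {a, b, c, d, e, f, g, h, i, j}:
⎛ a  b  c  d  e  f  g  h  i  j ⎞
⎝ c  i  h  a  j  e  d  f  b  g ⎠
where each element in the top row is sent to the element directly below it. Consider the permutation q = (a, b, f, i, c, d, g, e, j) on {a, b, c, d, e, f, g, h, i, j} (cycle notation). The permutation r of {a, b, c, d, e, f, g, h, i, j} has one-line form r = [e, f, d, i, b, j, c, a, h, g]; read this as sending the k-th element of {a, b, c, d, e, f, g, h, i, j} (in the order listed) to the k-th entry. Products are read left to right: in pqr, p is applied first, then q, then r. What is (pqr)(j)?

(pqr)(j) = r(q(p(j))). p(j) = g, then q(g) = e, then r(e) = b, so the result is b.

b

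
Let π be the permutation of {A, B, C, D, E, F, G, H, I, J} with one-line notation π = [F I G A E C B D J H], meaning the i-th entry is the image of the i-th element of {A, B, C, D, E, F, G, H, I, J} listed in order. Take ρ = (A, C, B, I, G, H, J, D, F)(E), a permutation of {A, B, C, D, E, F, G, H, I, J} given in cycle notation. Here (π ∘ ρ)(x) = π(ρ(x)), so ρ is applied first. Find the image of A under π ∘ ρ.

(π ∘ ρ)(A) = π(ρ(A)). ρ(A) = C, then π(C) = G. So (π ∘ ρ)(A) = G.

G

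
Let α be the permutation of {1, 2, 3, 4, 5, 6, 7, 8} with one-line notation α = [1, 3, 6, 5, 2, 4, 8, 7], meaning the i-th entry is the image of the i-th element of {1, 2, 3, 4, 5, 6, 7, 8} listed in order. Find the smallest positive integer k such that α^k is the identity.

Decomposing into disjoint cycles gives cycle lengths 5, 2, 1.
The order of α is the least common multiple of its cycle lengths: lcm(5, 2) = 10.

10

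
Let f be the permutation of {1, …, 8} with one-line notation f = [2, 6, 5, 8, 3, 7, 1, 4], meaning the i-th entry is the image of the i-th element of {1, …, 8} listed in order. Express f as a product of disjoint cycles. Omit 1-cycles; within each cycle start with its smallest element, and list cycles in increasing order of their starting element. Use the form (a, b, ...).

(1, 2, 6, 7)(3, 5)(4, 8)

Iterating f from 1 gives 1 → 2 → 6 → 7 → 1; that is the 4-cycle (1, 2, 6, 7).
Continuing from each remaining unvisited element yields (1, 2, 6, 7)(3, 5)(4, 8).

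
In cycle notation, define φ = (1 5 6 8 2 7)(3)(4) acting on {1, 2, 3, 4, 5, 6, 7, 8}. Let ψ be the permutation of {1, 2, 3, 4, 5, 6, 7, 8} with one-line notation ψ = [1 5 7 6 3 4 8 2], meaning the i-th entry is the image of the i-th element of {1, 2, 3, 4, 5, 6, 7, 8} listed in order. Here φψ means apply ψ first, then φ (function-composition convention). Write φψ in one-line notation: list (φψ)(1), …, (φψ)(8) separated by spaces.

(φψ)(x) = φ(ψ(x)). Computing each image: φ(ψ(1)) = φ(1) = 5, φ(ψ(2)) = φ(5) = 6, φ(ψ(3)) = φ(7) = 1, φ(ψ(4)) = φ(6) = 8, φ(ψ(5)) = φ(3) = 3, φ(ψ(6)) = φ(4) = 4, φ(ψ(7)) = φ(8) = 2, φ(ψ(8)) = φ(2) = 7.
Hence φψ = [5 6 1 8 3 4 2 7].

5 6 1 8 3 4 2 7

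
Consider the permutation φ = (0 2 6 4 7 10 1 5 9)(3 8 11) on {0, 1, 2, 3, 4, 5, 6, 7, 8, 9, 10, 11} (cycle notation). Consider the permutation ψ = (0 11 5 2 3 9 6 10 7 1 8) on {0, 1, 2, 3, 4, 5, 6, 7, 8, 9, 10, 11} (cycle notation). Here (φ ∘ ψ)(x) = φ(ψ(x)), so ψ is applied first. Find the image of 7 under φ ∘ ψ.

5

(φ ∘ ψ)(7) = φ(ψ(7)). ψ(7) = 1, then φ(1) = 5. So (φ ∘ ψ)(7) = 5.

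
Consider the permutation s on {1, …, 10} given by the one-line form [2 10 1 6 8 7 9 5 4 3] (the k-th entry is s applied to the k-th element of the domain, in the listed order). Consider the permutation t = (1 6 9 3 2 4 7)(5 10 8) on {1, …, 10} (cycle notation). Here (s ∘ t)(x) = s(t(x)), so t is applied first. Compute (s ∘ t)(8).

8

t(8) = 5, then s(5) = 8; composing gives (s ∘ t)(8) = 8.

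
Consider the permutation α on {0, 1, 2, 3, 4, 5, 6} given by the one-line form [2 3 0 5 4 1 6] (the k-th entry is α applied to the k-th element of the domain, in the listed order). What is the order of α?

6

Decomposing into disjoint cycles gives cycle lengths 3, 2, 1, 1.
The order is lcm(3, 2) = 6.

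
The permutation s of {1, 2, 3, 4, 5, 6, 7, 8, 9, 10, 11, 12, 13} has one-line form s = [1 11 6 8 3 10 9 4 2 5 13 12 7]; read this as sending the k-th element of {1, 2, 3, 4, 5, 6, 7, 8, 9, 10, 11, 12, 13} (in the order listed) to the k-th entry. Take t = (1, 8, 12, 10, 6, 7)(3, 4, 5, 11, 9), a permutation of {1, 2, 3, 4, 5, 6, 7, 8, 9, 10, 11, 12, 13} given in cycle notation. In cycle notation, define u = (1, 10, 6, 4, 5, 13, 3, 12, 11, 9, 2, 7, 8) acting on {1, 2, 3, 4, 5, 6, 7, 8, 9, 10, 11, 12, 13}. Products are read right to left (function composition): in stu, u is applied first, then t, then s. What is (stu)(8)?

Apply the permutations in order: u(8) = 1, then t(1) = 8, then s(8) = 4. So (stu)(8) = 4.

4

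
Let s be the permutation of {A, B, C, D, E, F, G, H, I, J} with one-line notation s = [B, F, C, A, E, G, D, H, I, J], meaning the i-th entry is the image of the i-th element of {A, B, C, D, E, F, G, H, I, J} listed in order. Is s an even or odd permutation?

In disjoint-cycle form the cycle lengths are 5, 1, 1, 1, 1, 1.
A cycle is odd iff its length is even; s has 0 even-length cycles, so sgn(s) = (−1)^0 and s is even.

even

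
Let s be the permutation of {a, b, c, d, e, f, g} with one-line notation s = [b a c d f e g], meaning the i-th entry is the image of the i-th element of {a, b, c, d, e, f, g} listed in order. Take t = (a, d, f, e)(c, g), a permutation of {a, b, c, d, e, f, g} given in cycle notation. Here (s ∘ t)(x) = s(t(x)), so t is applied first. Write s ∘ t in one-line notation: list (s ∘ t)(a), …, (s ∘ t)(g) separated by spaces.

Chase each element through t then s: a → d → d; b → b → a; c → g → g; d → f → e; e → a → b; f → e → f; g → c → c.
So s ∘ t in one-line form is d a g e b f c.

d a g e b f c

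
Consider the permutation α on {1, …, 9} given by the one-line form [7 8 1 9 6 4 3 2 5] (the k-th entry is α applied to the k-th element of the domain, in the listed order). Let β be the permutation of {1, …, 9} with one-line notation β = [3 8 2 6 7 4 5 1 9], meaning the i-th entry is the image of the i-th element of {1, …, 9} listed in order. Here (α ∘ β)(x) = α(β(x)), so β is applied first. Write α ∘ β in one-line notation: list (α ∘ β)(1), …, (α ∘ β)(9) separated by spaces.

(α ∘ β)(x) = α(β(x)). Computing each image: α(β(1)) = α(3) = 1, α(β(2)) = α(8) = 2, α(β(3)) = α(2) = 8, α(β(4)) = α(6) = 4, α(β(5)) = α(7) = 3, α(β(6)) = α(4) = 9, α(β(7)) = α(5) = 6, α(β(8)) = α(1) = 7, α(β(9)) = α(9) = 5.
Hence α ∘ β = [1 2 8 4 3 9 6 7 5].

1 2 8 4 3 9 6 7 5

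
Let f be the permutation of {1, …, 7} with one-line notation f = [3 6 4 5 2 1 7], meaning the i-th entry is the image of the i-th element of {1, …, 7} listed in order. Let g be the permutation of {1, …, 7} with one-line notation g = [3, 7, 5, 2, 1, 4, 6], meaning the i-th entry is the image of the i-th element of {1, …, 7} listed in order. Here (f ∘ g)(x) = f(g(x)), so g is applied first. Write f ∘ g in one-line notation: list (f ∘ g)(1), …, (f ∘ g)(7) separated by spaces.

4 7 2 6 3 5 1

(f ∘ g)(x) = f(g(x)). Computing each image: f(g(1)) = f(3) = 4, f(g(2)) = f(7) = 7, f(g(3)) = f(5) = 2, f(g(4)) = f(2) = 6, f(g(5)) = f(1) = 3, f(g(6)) = f(4) = 5, f(g(7)) = f(6) = 1.
Hence f ∘ g = [4 7 2 6 3 5 1].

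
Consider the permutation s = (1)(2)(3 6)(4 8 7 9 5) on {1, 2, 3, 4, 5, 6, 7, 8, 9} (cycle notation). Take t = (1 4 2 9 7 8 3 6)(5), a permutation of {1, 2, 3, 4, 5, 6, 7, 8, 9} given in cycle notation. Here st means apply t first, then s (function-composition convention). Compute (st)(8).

First apply t: t(8) = 3, then s(3) = 6. Thus (st)(8) = 6.

6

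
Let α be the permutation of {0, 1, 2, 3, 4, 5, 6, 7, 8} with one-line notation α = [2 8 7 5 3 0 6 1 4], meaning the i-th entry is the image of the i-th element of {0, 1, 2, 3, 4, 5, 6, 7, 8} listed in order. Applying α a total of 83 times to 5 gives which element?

7

Tracing 5 → 0 → … returns to 5 after 8 steps, so 5 lies in an 8-cycle (0, 2, 7, 1, 8, 4, 3, 5).
Powers repeat with period 8 on this cycle, and 83 mod 8 = 3, so α^83(5) = α^3(5).
Advancing 3 steps from 5: 5 → 0 → 2 → 7.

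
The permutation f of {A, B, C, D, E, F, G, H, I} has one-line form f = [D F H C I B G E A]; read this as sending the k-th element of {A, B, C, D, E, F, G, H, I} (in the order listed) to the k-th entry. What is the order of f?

6

The disjoint-cycle form of f has cycle lengths 6, 2, 1.
The order is lcm(6, 2) = 6.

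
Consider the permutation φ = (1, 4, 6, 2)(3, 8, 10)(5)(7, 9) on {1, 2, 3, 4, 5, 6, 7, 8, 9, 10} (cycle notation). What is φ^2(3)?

10

3 lies in the 3-cycle (3, 8, 10).
Stepping 2 places around the cycle: 3 → 8 → 10.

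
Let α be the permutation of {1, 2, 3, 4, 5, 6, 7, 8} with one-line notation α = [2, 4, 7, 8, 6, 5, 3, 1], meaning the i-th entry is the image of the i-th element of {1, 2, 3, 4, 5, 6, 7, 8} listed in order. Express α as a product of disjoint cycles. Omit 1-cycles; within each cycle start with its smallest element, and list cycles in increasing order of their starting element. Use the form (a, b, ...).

Iterating α from 1 gives 1 → 2 → 4 → 8 → 1; that is the 4-cycle (1, 2, 4, 8).
Repeating from the next unused element and collecting all non-trivial cycles gives (1, 2, 4, 8)(3, 7)(5, 6).

(1, 2, 4, 8)(3, 7)(5, 6)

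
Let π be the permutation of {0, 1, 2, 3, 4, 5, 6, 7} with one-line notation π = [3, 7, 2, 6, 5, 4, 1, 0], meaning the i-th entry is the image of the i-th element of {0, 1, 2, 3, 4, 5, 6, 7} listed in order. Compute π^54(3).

0

Tracing 3 → 6 → … returns to 3 after 5 steps, so 3 lies in a 5-cycle (0, 3, 6, 1, 7).
On a 5-cycle, π^5 is the identity, so π^54 = π^4 there (54 ≡ 4 mod 5).
Stepping 4 places around the cycle: 3 → 6 → 1 → 7 → 0.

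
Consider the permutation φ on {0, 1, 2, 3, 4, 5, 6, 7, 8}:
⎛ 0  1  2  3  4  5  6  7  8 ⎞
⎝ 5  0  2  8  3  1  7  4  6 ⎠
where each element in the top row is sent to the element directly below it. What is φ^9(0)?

Tracing 0 → 5 → … returns to 0 after 3 steps, so 0 lies in a 3-cycle (0, 5, 1).
On a 3-cycle, φ^3 is the identity, so φ^9 = φ^0 there (9 ≡ 0 mod 3).
So φ^9(0) = 0.

0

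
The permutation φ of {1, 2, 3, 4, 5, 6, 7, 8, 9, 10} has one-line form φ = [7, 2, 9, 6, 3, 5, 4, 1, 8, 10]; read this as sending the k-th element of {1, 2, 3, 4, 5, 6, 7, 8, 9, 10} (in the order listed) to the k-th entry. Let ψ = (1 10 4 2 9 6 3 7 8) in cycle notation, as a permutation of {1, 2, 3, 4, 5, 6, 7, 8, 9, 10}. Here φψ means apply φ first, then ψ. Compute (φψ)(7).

First apply φ: φ(7) = 4, then ψ(4) = 2. Thus (φψ)(7) = 2.

2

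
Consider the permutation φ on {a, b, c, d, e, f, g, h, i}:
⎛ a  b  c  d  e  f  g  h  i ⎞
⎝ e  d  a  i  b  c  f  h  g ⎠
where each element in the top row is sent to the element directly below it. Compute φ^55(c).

f

Tracing c → a → … returns to c after 8 steps, so c lies in an 8-cycle (a e b d i g f c).
Powers repeat with period 8 on this cycle, and 55 mod 8 = 7, so φ^55(c) = φ^7(c).
Advancing 7 steps from c: c → a → e → b → d → i → g → f.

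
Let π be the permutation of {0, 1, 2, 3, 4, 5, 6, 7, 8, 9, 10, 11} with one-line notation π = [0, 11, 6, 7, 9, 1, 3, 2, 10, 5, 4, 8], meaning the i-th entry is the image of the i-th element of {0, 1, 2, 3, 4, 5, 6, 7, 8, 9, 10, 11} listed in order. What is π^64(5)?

1

Tracing 5 → 1 → … returns to 5 after 7 steps, so 5 lies in a 7-cycle (1 11 8 10 4 9 5).
On a 7-cycle, π^7 is the identity, so π^64 = π^1 there (64 ≡ 1 mod 7).
Stepping 1 place around the cycle: 5 → 1.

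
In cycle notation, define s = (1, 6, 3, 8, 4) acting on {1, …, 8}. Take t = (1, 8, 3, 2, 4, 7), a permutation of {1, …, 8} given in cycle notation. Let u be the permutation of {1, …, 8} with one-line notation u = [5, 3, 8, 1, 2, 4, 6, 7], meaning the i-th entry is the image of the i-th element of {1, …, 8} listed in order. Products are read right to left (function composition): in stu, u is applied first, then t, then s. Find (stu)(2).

2

Chase 2: u(2) = 3; t(3) = 2; s(2) = 2. Hence (stu)(2) = 2.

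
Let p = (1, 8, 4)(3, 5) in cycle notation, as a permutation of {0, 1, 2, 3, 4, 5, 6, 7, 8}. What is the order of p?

The disjoint cycles have lengths 3, 2, 1, 1, 1, 1.
The order of p is the least common multiple of its cycle lengths: lcm(3, 2) = 6.

6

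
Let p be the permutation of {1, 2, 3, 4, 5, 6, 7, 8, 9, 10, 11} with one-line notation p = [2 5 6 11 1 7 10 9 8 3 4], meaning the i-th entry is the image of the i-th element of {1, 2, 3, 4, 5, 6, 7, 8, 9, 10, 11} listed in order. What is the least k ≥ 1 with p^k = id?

Writing p as disjoint cycles, the cycle lengths are 4, 3, 2, 2.
Since disjoint cycles commute, ord(p) = lcm(4, 3, 2, 2) = 12.

12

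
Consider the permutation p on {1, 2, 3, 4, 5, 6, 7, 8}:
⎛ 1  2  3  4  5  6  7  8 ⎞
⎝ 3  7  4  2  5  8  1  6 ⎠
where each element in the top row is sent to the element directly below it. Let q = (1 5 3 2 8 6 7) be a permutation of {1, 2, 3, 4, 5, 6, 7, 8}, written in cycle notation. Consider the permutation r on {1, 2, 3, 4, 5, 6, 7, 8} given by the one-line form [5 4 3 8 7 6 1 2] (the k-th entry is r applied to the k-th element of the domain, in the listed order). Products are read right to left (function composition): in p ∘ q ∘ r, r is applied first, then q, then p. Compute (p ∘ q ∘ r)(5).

3

(p ∘ q ∘ r)(5) = p(q(r(5))). r(5) = 7, then q(7) = 1, then p(1) = 3, so the result is 3.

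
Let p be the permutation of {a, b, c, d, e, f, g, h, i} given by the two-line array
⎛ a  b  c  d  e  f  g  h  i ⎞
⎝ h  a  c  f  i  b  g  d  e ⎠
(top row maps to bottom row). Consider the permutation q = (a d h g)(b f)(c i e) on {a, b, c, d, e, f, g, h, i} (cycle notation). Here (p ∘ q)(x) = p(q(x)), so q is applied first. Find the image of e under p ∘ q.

c

First apply q: q(e) = c, then p(c) = c. Thus (p ∘ q)(e) = c.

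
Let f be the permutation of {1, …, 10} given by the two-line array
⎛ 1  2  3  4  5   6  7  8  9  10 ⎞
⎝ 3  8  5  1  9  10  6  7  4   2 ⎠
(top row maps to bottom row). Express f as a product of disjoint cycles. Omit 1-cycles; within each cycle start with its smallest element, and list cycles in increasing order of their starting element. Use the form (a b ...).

Iterating f from 1 gives 1 → 3 → 5 → 9 → 4 → 1; that is the 5-cycle (1 3 5 9 4).
Repeating from the next unused element and collecting all non-trivial cycles gives (1 3 5 9 4)(2 8 7 6 10).

(1 3 5 9 4)(2 8 7 6 10)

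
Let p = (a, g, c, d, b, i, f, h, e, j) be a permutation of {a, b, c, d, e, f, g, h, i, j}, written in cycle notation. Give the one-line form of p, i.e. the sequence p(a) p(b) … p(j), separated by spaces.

g i d b j h c e f a

Each element maps to the next entry in its cycle (wrapping to the front): a↦g, b↦i, c↦d, d↦b, e↦j, f↦h, g↦c, h↦e, i↦f, j↦a.
Listing these in domain order gives g i d b j h c e f a.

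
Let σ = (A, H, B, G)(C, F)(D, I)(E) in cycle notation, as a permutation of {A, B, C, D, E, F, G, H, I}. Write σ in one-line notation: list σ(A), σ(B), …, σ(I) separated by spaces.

Image by image: A→H, B→G, C→F, D→I, E→E, F→C, G→A, H→B, I→D.
So the one-line form is H G F I E C A B D.

H G F I E C A B D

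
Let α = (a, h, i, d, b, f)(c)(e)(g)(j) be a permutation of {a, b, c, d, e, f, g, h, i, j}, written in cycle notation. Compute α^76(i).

i lies in the 6-cycle (a, h, i, d, b, f).
Powers repeat with period 6 on this cycle, and 76 mod 6 = 4, so α^76(i) = α^4(i).
Advancing 4 steps from i: i → d → b → f → a.

a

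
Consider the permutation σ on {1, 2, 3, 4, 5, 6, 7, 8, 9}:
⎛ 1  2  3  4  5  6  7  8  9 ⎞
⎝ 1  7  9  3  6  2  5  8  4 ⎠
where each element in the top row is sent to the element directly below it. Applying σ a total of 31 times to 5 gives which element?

Tracing 5 → 6 → … returns to 5 after 4 steps, so 5 lies in a 4-cycle (2 7 5 6).
On a 4-cycle, σ^4 is the identity, so σ^31 = σ^3 there (31 ≡ 3 mod 4).
Advancing 3 steps from 5: 5 → 6 → 2 → 7.

7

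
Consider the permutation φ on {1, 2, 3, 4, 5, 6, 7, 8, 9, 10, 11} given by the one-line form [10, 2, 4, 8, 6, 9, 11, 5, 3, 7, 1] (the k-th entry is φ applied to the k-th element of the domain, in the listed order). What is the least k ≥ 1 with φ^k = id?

Decomposing into disjoint cycles gives cycle lengths 6, 4, 1.
Since disjoint cycles commute, ord(φ) = lcm(6, 4) = 12.

12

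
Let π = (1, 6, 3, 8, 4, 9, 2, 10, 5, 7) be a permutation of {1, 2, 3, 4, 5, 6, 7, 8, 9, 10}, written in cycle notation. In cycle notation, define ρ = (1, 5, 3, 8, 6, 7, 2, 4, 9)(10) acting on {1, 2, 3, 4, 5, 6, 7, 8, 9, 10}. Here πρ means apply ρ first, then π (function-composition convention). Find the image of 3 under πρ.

4

First apply ρ: ρ(3) = 8, then π(8) = 4. Thus (πρ)(3) = 4.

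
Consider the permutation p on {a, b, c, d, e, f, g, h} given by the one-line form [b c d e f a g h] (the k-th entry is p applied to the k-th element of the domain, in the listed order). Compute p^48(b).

Tracing b → c → … returns to b after 6 steps, so b lies in a 6-cycle (a b c d e f).
Powers repeat with period 6 on this cycle, and 48 mod 6 = 0, so p^48(b) = p^0(b).
So p^48(b) = b.

b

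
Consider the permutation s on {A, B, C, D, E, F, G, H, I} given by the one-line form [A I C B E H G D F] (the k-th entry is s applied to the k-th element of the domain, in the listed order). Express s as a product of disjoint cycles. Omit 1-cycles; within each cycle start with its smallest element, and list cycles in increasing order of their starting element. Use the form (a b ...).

(B I F H D)

From B: B → I → F → H → D → B, closing the cycle (B I F H D).
Continuing from each remaining unvisited element yields (B I F H D).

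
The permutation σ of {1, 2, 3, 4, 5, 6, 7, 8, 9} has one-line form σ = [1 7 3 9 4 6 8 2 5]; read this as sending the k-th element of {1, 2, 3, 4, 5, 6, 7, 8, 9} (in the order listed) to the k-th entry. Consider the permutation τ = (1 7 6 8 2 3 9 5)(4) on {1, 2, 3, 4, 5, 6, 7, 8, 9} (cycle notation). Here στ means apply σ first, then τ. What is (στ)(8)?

First apply σ: σ(8) = 2, then τ(2) = 3. Thus (στ)(8) = 3.

3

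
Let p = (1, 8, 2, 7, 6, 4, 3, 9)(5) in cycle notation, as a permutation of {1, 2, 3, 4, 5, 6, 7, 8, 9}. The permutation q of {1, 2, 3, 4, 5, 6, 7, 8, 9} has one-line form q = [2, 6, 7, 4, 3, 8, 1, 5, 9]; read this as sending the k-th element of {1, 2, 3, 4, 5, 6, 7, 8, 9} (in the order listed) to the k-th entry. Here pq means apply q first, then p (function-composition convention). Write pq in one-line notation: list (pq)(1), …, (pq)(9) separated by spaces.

(pq)(x) = p(q(x)). Computing each image: p(q(1)) = p(2) = 7, p(q(2)) = p(6) = 4, p(q(3)) = p(7) = 6, p(q(4)) = p(4) = 3, p(q(5)) = p(3) = 9, p(q(6)) = p(8) = 2, p(q(7)) = p(1) = 8, p(q(8)) = p(5) = 5, p(q(9)) = p(9) = 1.
Hence pq = [7 4 6 3 9 2 8 5 1].

7 4 6 3 9 2 8 5 1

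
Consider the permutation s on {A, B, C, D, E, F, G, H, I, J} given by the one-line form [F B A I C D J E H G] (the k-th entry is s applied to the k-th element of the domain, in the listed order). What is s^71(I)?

H

Tracing I → H → … returns to I after 7 steps, so I lies in a 7-cycle (A F D I H E C).
On a 7-cycle, s^7 is the identity, so s^71 = s^1 there (71 ≡ 1 mod 7).
Stepping 1 place around the cycle: I → H.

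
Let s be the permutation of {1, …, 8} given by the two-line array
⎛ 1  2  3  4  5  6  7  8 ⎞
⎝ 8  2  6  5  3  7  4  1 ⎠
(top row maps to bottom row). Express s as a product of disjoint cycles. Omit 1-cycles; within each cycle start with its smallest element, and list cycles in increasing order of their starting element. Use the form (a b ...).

Iterating s from 1 gives 1 → 8 → 1; that is the 2-cycle (1 8).
Repeating from the next unused element and collecting all non-trivial cycles gives (1 8)(3 6 7 4 5).

(1 8)(3 6 7 4 5)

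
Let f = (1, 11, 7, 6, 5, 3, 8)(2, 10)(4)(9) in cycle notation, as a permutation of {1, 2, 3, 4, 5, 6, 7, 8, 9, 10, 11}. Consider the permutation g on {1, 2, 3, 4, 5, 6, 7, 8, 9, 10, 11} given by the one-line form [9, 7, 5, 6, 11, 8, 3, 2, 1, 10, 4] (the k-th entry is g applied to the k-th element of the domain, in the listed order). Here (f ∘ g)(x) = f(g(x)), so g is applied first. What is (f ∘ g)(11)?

4

g(11) = 4, then f(4) = 4; composing gives (f ∘ g)(11) = 4.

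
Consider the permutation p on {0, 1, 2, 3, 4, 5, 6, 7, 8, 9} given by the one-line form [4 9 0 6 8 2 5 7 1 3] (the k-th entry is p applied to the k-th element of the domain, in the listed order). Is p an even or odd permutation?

In disjoint-cycle form the cycle lengths are 9, 1.
A cycle is odd iff its length is even; p has 0 even-length cycles, so sgn(p) = (−1)^0 and p is even.

even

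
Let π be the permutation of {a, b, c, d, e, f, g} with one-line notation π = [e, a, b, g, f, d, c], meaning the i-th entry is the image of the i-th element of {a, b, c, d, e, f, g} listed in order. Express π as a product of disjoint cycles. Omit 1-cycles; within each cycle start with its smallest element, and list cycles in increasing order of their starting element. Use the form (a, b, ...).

Start at a and follow images: a → e → f → d → g → c → b → a, giving the cycle (a, e, f, d, g, c, b).
Continuing from each remaining unvisited element yields (a, e, f, d, g, c, b).

(a, e, f, d, g, c, b)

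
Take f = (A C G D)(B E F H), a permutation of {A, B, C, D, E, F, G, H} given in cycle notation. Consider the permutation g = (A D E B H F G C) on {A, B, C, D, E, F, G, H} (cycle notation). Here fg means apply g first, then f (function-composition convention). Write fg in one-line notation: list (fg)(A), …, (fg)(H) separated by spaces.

A B C F E D G H

For each element, apply g then f: A → D → A; B → H → B; C → A → C; D → E → F; E → B → E; F → G → D; G → C → G; H → F → H.
So fg in one-line form is A B C F E D G H.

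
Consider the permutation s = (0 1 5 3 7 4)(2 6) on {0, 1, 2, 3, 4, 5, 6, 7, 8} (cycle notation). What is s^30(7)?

7 lies in the 6-cycle (0 1 5 3 7 4).
Since the cycle has length 6, s^30 acts on it the same as s^0 (30 mod 6 = 0).
So s^30(7) = 7.

7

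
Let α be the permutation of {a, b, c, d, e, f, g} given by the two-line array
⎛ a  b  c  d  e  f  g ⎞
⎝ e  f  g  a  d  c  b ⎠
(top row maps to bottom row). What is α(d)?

The entry below d in the array is a, so α(d) = a.

a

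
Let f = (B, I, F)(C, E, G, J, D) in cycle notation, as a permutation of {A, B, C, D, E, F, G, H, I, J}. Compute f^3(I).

I

I lies in the 3-cycle (B, I, F).
Powers repeat with period 3 on this cycle, and 3 mod 3 = 0, so f^3(I) = f^0(I).
So f^3(I) = I.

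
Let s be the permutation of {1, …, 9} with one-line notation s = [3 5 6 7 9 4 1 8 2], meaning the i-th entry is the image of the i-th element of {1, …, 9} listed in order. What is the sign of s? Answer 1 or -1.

In disjoint-cycle form the cycle lengths are 5, 3, 1.
A cycle of length ℓ contributes ℓ−1 transpositions, so s is a product of 4 + 2 = 6 transpositions — even.

1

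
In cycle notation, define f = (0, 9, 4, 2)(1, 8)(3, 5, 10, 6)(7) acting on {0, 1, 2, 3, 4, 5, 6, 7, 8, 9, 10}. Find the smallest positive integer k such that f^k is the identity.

4

The disjoint cycles have lengths 4, 4, 2, 1.
The order of f is the least common multiple of its cycle lengths: lcm(4, 4, 2) = 4.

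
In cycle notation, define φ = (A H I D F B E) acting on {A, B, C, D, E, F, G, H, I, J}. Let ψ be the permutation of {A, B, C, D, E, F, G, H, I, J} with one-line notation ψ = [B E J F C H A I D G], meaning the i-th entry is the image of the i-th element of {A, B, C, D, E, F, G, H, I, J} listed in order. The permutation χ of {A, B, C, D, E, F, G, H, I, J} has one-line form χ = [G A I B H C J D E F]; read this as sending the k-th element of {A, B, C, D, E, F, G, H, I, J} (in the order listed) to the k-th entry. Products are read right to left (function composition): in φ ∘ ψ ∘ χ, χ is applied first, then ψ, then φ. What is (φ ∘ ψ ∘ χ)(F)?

Apply the permutations in order: χ(F) = C, then ψ(C) = J, then φ(J) = J. So (φ ∘ ψ ∘ χ)(F) = J.

J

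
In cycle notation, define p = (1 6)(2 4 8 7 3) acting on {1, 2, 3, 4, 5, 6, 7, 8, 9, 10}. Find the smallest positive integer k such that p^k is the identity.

10

The cycle type of p is (5, 2, 1, 1, 1).
The order of p is the least common multiple of its cycle lengths: lcm(5, 2) = 10.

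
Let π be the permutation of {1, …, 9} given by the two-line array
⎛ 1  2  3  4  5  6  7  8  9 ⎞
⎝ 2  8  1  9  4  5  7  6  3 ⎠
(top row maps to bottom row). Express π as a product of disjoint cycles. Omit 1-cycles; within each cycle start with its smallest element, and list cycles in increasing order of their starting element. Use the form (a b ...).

(1 2 8 6 5 4 9 3)

Start at 1 and follow images: 1 → 2 → 8 → 6 → 5 → 4 → 9 → 3 → 1, giving the cycle (1 2 8 6 5 4 9 3).
Continuing from each remaining unvisited element yields (1 2 8 6 5 4 9 3).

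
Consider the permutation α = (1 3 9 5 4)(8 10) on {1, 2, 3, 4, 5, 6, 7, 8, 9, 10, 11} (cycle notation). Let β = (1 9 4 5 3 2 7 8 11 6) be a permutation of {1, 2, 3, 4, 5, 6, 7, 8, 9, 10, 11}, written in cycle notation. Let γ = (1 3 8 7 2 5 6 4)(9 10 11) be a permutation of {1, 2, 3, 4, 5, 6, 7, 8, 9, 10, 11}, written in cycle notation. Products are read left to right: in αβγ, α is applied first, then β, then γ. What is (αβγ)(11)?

4

Chase 11: α(11) = 11; β(11) = 6; γ(6) = 4. Hence (αβγ)(11) = 4.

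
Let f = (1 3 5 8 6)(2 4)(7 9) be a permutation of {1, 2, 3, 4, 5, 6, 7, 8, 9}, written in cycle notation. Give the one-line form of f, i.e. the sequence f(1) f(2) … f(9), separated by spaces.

3 4 5 2 8 1 9 6 7

Each element maps to the next entry in its cycle (wrapping to the front): 1↦3, 2↦4, 3↦5, 4↦2, 5↦8, 6↦1, 7↦9, 8↦6, 9↦7.
So the one-line form is 3 4 5 2 8 1 9 6 7.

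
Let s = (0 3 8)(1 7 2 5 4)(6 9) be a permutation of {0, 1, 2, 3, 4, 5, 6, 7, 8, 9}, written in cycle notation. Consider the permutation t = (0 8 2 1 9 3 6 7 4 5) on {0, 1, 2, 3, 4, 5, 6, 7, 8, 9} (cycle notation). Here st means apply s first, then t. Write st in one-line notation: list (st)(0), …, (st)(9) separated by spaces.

For each element, apply s then t: 0 → 3 → 6; 1 → 7 → 4; 2 → 5 → 0; 3 → 8 → 2; 4 → 1 → 9; 5 → 4 → 5; 6 → 9 → 3; 7 → 2 → 1; 8 → 0 → 8; 9 → 6 → 7.
Collecting the images, st = [6 4 0 2 9 5 3 1 8 7].

6 4 0 2 9 5 3 1 8 7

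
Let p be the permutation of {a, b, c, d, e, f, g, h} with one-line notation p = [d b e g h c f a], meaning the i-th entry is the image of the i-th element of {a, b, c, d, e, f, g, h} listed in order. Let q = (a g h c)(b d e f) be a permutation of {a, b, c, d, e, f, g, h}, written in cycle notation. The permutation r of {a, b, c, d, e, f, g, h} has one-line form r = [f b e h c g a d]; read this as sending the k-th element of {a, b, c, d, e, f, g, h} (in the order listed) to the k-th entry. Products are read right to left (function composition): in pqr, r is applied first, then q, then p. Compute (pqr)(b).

g

Chase b: r(b) = b; q(b) = d; p(d) = g. Hence (pqr)(b) = g.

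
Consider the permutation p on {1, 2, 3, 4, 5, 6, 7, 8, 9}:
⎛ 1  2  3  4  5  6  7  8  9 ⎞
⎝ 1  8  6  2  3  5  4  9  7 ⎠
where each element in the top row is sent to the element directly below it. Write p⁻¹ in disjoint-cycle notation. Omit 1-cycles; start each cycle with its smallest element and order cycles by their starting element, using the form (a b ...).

The cycle decomposition of p is (2 8 9 7 4)(3 6 5).
Reversing each cycle (and rotating so the smallest element leads) gives p⁻¹ = (2 4 7 9 8)(3 5 6).

(2 4 7 9 8)(3 5 6)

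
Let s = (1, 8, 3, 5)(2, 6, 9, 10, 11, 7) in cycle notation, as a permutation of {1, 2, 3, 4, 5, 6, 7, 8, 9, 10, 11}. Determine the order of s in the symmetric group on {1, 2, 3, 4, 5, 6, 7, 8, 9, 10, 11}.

The cycle type of s is (6, 4, 1).
The order is lcm(6, 4) = 12.

12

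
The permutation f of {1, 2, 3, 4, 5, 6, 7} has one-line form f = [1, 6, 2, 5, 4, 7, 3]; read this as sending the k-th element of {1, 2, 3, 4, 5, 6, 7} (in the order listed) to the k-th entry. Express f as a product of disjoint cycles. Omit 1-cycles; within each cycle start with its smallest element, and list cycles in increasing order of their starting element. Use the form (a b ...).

(2 6 7 3)(4 5)

From 2: 2 → 6 → 7 → 3 → 2, closing the cycle (2 6 7 3).
Continuing from each remaining unvisited element yields (2 6 7 3)(4 5).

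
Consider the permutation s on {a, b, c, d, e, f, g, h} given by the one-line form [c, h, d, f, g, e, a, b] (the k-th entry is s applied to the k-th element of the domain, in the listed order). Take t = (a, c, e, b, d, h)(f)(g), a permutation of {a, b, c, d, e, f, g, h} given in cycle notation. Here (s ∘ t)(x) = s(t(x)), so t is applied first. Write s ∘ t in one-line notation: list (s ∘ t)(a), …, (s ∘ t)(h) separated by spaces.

(s ∘ t)(x) = s(t(x)). Computing each image: s(t(a)) = s(c) = d, s(t(b)) = s(d) = f, s(t(c)) = s(e) = g, s(t(d)) = s(h) = b, s(t(e)) = s(b) = h, s(t(f)) = s(f) = e, s(t(g)) = s(g) = a, s(t(h)) = s(a) = c.
Hence s ∘ t = [d f g b h e a c].

d f g b h e a c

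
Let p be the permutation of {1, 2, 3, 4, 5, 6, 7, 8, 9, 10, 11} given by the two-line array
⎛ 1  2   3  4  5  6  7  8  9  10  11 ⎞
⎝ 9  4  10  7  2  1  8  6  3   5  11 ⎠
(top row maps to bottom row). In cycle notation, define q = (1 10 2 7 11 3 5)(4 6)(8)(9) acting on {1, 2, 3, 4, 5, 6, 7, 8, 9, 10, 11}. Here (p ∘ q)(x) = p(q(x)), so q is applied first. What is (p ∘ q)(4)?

1

(p ∘ q)(4) = p(q(4)). q(4) = 6, then p(6) = 1. So (p ∘ q)(4) = 1.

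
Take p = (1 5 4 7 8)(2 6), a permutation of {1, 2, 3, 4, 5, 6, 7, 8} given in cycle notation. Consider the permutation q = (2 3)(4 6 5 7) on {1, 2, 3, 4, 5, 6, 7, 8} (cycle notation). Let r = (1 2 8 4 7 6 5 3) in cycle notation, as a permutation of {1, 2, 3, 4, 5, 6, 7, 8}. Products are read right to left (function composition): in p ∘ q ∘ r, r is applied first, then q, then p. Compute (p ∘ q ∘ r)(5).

6

Chase 5: r(5) = 3; q(3) = 2; p(2) = 6. Hence (p ∘ q ∘ r)(5) = 6.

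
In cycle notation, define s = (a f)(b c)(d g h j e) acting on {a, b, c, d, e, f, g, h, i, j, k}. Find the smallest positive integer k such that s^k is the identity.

The cycle type of s is (5, 2, 2, 1, 1).
The order is lcm(5, 2, 2) = 10.

10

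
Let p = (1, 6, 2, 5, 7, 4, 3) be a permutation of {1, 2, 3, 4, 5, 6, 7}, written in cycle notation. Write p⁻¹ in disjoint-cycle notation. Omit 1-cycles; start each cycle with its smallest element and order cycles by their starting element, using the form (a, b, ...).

If p sends a → b within a cycle, p⁻¹ sends b → a; equivalently, reverse each cycle.
After reversing and putting each cycle's least element first, p⁻¹ = (1, 3, 4, 7, 5, 2, 6).

(1, 3, 4, 7, 5, 2, 6)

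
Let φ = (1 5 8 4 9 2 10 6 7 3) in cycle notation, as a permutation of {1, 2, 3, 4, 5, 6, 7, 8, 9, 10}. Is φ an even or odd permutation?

odd

The cycle lengths are 10.
A cycle of length ℓ contributes ℓ−1 transpositions, so φ is a product of 9 transpositions — odd.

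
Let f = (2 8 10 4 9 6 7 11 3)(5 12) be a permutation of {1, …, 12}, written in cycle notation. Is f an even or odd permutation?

The cycle lengths are 9, 2, 1.
A cycle of length ℓ contributes ℓ−1 transpositions, so f is a product of 8 + 1 = 9 transpositions — odd.

odd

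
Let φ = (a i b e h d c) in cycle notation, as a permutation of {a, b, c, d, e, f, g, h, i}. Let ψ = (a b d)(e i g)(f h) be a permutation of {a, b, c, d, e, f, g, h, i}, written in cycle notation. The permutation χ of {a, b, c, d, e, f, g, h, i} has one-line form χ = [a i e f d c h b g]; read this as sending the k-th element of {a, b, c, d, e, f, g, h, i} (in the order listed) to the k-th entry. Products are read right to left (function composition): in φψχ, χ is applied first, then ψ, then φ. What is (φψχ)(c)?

(φψχ)(c) = φ(ψ(χ(c))). χ(c) = e, then ψ(e) = i, then φ(i) = b, so the result is b.

b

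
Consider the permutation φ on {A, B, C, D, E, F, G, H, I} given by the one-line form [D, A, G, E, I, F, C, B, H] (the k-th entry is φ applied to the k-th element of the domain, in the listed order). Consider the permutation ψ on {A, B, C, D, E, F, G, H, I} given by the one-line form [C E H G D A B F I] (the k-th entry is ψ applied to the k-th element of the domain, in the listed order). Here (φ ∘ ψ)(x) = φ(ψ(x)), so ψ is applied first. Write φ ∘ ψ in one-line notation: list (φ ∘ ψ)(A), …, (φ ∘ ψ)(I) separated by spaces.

G I B C E D A F H

Chase each element through ψ then φ: A → C → G; B → E → I; C → H → B; D → G → C; E → D → E; F → A → D; G → B → A; H → F → F; I → I → H.
Collecting the images, φ ∘ ψ = [G I B C E D A F H].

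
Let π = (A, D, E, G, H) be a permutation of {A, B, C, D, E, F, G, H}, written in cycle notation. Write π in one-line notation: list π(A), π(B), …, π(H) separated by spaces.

Reading each image from the cycles: A↦D, B↦B, C↦C, D↦E, E↦G, F↦F, G↦H, H↦A.
So the one-line form is D B C E G F H A.

D B C E G F H A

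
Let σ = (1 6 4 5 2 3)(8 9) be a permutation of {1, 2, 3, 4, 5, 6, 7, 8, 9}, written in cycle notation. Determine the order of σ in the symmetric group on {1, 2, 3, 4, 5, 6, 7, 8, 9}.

6

The cycle type of σ is (6, 2, 1).
The order is lcm(6, 2) = 6.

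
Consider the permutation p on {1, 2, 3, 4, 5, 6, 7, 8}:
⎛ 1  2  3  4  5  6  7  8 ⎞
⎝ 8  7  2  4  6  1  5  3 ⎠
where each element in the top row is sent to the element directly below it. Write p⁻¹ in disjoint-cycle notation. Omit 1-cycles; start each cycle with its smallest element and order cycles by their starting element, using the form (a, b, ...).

(1, 6, 5, 7, 2, 3, 8)

First write p in disjoint cycles: (1, 8, 3, 2, 7, 5, 6).
Reversing each cycle (and rotating so the smallest element leads) gives p⁻¹ = (1, 6, 5, 7, 2, 3, 8).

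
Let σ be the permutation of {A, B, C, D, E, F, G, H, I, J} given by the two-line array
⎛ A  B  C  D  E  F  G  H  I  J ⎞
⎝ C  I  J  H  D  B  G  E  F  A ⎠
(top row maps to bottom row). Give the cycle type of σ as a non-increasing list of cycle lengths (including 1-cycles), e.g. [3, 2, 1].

The disjoint cycles are (A, C, J)(B, I, F)(D, H, E)(G), with lengths 3, 3, 3, 1 in non-increasing order.

[3, 3, 3, 1]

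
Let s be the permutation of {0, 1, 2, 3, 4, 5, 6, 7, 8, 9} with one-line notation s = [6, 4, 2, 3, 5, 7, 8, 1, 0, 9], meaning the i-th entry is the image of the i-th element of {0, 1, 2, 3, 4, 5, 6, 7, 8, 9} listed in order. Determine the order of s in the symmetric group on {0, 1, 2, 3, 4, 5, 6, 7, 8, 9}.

12

Decomposing into disjoint cycles gives cycle lengths 4, 3, 1, 1, 1.
The order of s is the least common multiple of its cycle lengths: lcm(4, 3) = 12.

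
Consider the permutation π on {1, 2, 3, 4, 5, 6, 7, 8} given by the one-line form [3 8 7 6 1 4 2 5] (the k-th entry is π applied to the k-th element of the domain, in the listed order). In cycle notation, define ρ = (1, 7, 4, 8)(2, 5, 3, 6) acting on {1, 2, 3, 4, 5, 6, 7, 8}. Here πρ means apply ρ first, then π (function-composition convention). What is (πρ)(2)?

(πρ)(2) = π(ρ(2)). ρ(2) = 5, then π(5) = 1. So (πρ)(2) = 1.

1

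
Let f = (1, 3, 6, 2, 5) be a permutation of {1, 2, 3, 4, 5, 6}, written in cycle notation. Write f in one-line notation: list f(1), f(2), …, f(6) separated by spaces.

Reading each image from the cycles: 1↦3, 2↦5, 3↦6, 4↦4, 5↦1, 6↦2.
Listing these in domain order gives 3 5 6 4 1 2.

3 5 6 4 1 2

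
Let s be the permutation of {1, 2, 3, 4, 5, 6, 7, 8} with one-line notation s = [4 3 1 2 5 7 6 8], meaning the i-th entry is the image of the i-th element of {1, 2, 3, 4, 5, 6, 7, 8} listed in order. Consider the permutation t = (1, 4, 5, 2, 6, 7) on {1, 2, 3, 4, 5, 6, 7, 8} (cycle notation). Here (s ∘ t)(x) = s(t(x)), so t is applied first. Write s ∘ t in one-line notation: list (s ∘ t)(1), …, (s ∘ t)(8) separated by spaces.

2 7 1 5 3 6 4 8

Chase each element through t then s: 1 → 4 → 2; 2 → 6 → 7; 3 → 3 → 1; 4 → 5 → 5; 5 → 2 → 3; 6 → 7 → 6; 7 → 1 → 4; 8 → 8 → 8.
Collecting the images, s ∘ t = [2 7 1 5 3 6 4 8].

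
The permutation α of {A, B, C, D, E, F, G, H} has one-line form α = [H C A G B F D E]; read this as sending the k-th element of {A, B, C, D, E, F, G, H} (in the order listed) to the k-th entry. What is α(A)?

A is element number 1 of the domain, and entry number 1 of the one-line form is H, so α(A) = H.

H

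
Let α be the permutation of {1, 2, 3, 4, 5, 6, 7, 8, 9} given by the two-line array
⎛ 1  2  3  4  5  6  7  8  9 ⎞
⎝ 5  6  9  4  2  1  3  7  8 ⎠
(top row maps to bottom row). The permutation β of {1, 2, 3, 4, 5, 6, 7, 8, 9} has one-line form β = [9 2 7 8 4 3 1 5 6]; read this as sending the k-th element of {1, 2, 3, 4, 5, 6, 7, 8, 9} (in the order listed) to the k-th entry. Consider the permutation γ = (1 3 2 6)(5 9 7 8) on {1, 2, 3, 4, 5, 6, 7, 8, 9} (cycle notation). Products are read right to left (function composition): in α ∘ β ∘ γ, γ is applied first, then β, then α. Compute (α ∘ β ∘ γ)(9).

Apply the permutations in order: γ(9) = 7, then β(7) = 1, then α(1) = 5. So (α ∘ β ∘ γ)(9) = 5.

5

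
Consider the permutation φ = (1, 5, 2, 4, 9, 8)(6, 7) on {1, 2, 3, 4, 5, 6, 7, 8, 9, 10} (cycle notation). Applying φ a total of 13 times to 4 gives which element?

9

4 lies in the 6-cycle (1, 5, 2, 4, 9, 8).
Powers repeat with period 6 on this cycle, and 13 mod 6 = 1, so φ^13(4) = φ^1(4).
Stepping 1 place around the cycle: 4 → 9.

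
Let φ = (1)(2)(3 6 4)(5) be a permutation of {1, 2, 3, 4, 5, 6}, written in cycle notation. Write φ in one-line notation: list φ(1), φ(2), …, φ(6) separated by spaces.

Image by image: 1↦1, 2↦2, 3↦6, 4↦3, 5↦5, 6↦4.
Listing these in domain order gives 1 2 6 3 5 4.

1 2 6 3 5 4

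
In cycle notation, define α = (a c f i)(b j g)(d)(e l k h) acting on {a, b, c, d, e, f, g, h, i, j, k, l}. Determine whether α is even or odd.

The cycle lengths are 4, 4, 3, 1.
A cycle is odd iff its length is even; α has 2 even-length cycles, so sgn(α) = (−1)^2 and α is even.

even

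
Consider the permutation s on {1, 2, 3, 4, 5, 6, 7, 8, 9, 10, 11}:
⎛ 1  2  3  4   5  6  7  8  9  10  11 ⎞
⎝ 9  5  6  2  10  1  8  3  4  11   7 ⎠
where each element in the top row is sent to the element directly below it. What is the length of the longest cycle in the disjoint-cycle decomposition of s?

11

Decomposing into disjoint cycles gives (1 9 4 2 5 10 11 7 8 3 6); the longest has length 11.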